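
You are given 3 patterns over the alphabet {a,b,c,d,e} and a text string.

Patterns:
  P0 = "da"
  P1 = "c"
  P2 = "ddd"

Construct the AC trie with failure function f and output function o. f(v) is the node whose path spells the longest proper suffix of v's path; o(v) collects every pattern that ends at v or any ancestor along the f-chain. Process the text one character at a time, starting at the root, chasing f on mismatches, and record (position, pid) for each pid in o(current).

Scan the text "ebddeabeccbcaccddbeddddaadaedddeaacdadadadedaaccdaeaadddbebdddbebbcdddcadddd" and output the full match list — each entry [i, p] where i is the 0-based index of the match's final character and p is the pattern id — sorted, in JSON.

Build:
Trie (insert patterns):
  0='ε' goto c→3 d→1
  1='d' goto a→2 d→4
  2='da' goto ·  ←P0
  3='c' goto ·  ←P1
  4='dd' goto d→5
  5='ddd' goto ·  ←P2

Failure links (BFS by depth):
  n1('d'): parent n0 fail=0; on 'd' 0 → fail=0;  out ∅∪∅=∅
  n3('c'): parent n0 fail=0; on 'c' 0 → fail=0;  out {1}∪∅={1}
  n2('da'): parent n1 fail=0; on 'a' 0 → fail=0;  out {0}∪∅={0}
  n4('dd'): parent n1 fail=0; on 'd' 0 → fail=1;  out ∅∪∅=∅
  n5('ddd'): parent n4 fail=1; on 'd' 1 → fail=4;  out {2}∪∅={2}

Run:
pos 0 'e': at 0
pos 1 'b': at 0
pos 2 'd': at 1
pos 3 'd': at 4
pos 4 'e': at 0 ·f
pos 5 'a': at 0
pos 6 'b': at 0
pos 7 'e': at 0
pos 8 'c': at 3  → match P1@[8:8]
pos 9 'c': at 3 ·f  → match P1@[9:9]
pos 10 'b': at 0 ·f
pos 11 'c': at 3  → match P1@[11:11]
pos 12 'a': at 0 ·f
pos 13 'c': at 3  → match P1@[13:13]
pos 14 'c': at 3 ·f  → match P1@[14:14]
pos 15 'd': at 1 ·f
pos 16 'd': at 4
pos 17 'b': at 0 ·f
pos 18 'e': at 0
pos 19 'd': at 1
pos 20 'd': at 4
pos 21 'd': at 5  → match P2@[19:21]
pos 22 'd': at 5 ·f  → match P2@[20:22]
pos 23 'a': at 2 ·f  → match P0@[22:23]
pos 24 'a': at 0 ·f
pos 25 'd': at 1
pos 26 'a': at 2  → match P0@[25:26]
pos 27 'e': at 0 ·f
pos 28 'd': at 1
pos 29 'd': at 4
pos 30 'd': at 5  → match P2@[28:30]
pos 31 'e': at 0 ·f
pos 32 'a': at 0
pos 33 'a': at 0
pos 34 'c': at 3  → match P1@[34:34]
pos 35 'd': at 1 ·f
pos 36 'a': at 2  → match P0@[35:36]
pos 37 'd': at 1 ·f
pos 38 'a': at 2  → match P0@[37:38]
pos 39 'd': at 1 ·f
pos 40 'a': at 2  → match P0@[39:40]
pos 41 'd': at 1 ·f
pos 42 'e': at 0 ·f
pos 43 'd': at 1
pos 44 'a': at 2  → match P0@[43:44]
pos 45 'a': at 0 ·f
pos 46 'c': at 3  → match P1@[46:46]
pos 47 'c': at 3 ·f  → match P1@[47:47]
pos 48 'd': at 1 ·f
pos 49 'a': at 2  → match P0@[48:49]
pos 50 'e': at 0 ·f
pos 51 'a': at 0
pos 52 'a': at 0
pos 53 'd': at 1
pos 54 'd': at 4
pos 55 'd': at 5  → match P2@[53:55]
pos 56 'b': at 0 ·f
pos 57 'e': at 0
pos 58 'b': at 0
pos 59 'd': at 1
pos 60 'd': at 4
pos 61 'd': at 5  → match P2@[59:61]
pos 62 'b': at 0 ·f
pos 63 'e': at 0
pos 64 'b': at 0
pos 65 'b': at 0
pos 66 'c': at 3  → match P1@[66:66]
pos 67 'd': at 1 ·f
pos 68 'd': at 4
pos 69 'd': at 5  → match P2@[67:69]
pos 70 'c': at 3 ·f  → match P1@[70:70]
pos 71 'a': at 0 ·f
pos 72 'd': at 1
pos 73 'd': at 4
pos 74 'd': at 5  → match P2@[72:74]
pos 75 'd': at 5 ·f  → match P2@[73:75]

All matches (sorted): [[8,1],[9,1],[11,1],[13,1],[14,1],[21,2],[22,2],[23,0],[26,0],[30,2],[34,1],[36,0],[38,0],[40,0],[44,0],[46,1],[47,1],[49,0],[55,2],[61,2],[66,1],[69,2],[70,1],[74,2],[75,2]]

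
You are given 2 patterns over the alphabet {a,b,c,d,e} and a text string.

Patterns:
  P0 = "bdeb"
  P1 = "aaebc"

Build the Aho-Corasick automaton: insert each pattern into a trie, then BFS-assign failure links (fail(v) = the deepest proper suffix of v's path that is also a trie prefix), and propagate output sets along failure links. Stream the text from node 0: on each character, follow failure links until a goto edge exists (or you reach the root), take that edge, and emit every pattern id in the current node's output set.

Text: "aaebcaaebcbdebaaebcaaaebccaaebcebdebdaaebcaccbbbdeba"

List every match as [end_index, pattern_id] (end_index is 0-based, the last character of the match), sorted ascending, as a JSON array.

Construct AC machine:
Trie (insert patterns):
  0='ε' goto a→5 b→1
  1='b' goto d→2
  2='bd' goto e→3
  3='bde' goto b→4
  4='bdeb' goto ·  [P0 ends]
  5='a' goto a→6
  6='aa' goto e→7
  7='aae' goto b→8
  8='aaeb' goto c→9
  9='aaebc' goto ·  [P1 ends]

Failure links (BFS by depth):
  fail(1) 'b': from fail(0)=0 chase 'b': 0 ⇒ 0;  out=∅∪out(0)=∅
  fail(5) 'a': from fail(0)=0 chase 'a': 0 ⇒ 0;  out=∅∪out(0)=∅
  fail(2) 'bd': from fail(1)=0 chase 'd': 0 ⇒ 0;  out=∅∪out(0)=∅
  fail(6) 'aa': from fail(5)=0 chase 'a': 0 ⇒ 5;  out=∅∪out(5)=∅
  fail(3) 'bde': from fail(2)=0 chase 'e': 0 ⇒ 0;  out=∅∪out(0)=∅
  fail(7) 'aae': from fail(6)=5 chase 'e': 5→0 ⇒ 0;  out=∅∪out(0)=∅
  fail(4) 'bdeb': from fail(3)=0 chase 'b': 0 ⇒ 1;  out={0}∪out(1)={0}
  fail(8) 'aaeb': from fail(7)=0 chase 'b': 0 ⇒ 1;  out=∅∪out(1)=∅
  fail(9) 'aaebc': from fail(8)=1 chase 'c': 1→0 ⇒ 0;  out={1}∪out(0)={1}

Text stream:
pos 0 'a': at 5
pos 1 'a': at 6
pos 2 'e': at 7
pos 3 'b': at 8
pos 4 'c': at 9  ** P1@[0:4]
pos 5 'a': at 5 (fail-walked)
pos 6 'a': at 6
pos 7 'e': at 7
pos 8 'b': at 8
pos 9 'c': at 9  ** P1@[5:9]
pos 10 'b': at 1 (fail-walked)
pos 11 'd': at 2
pos 12 'e': at 3
pos 13 'b': at 4  ** P0@[10:13]
pos 14 'a': at 5 (fail-walked)
pos 15 'a': at 6
pos 16 'e': at 7
pos 17 'b': at 8
pos 18 'c': at 9  ** P1@[14:18]
pos 19 'a': at 5 (fail-walked)
pos 20 'a': at 6
pos 21 'a': at 6 (fail-walked)
pos 22 'e': at 7
pos 23 'b': at 8
pos 24 'c': at 9  ** P1@[20:24]
pos 25 'c': at 0 (fail-walked)
pos 26 'a': at 5
pos 27 'a': at 6
pos 28 'e': at 7
pos 29 'b': at 8
pos 30 'c': at 9  ** P1@[26:30]
pos 31 'e': at 0 (fail-walked)
pos 32 'b': at 1
pos 33 'd': at 2
pos 34 'e': at 3
pos 35 'b': at 4  ** P0@[32:35]
pos 36 'd': at 2 (fail-walked)
pos 37 'a': at 5 (fail-walked)
pos 38 'a': at 6
pos 39 'e': at 7
pos 40 'b': at 8
pos 41 'c': at 9  ** P1@[37:41]
pos 42 'a': at 5 (fail-walked)
pos 43 'c': at 0 (fail-walked)
pos 44 'c': at 0
pos 45 'b': at 1
pos 46 'b': at 1 (fail-walked)
pos 47 'b': at 1 (fail-walked)
pos 48 'd': at 2
pos 49 'e': at 3
pos 50 'b': at 4  ** P0@[47:50]
pos 51 'a': at 5 (fail-walked)

Matches: [[4,1],[9,1],[13,0],[18,1],[24,1],[30,1],[35,0],[41,1],[50,0]]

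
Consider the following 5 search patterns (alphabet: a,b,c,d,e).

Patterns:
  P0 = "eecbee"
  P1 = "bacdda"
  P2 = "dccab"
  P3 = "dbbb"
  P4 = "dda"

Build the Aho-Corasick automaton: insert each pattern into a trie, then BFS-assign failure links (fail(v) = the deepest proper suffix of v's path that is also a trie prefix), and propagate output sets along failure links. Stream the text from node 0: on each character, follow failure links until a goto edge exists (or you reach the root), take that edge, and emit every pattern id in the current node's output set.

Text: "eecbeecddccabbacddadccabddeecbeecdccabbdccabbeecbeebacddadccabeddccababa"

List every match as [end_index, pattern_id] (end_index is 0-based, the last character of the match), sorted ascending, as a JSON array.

Build:
Trie nodes:
  n0 'ε': b→7 d→13 e→1
  n1 'e': e→2
  n2 'ee': c→3
  n3 'eec': b→4
  n4 'eecb': e→5
  n5 'eecbe': e→6
  n6 'eecbee': ·  ←P0
  n7 'b': a→8
  n8 'ba': c→9
  n9 'bac': d→10
  n10 'bacd': d→11
  n11 'bacdd': a→12
  n12 'bacdda': ·  ←P1
  n13 'd': b→18 c→14 d→21
  n14 'dc': c→15
  n15 'dcc': a→16
  n16 'dcca': b→17
  n17 'dccab': ·  ←P2
  n18 'db': b→19
  n19 'dbb': b→20
  n20 'dbbb': ·  ←P3
  n21 'dd': a→22
  n22 'dda': ·  ←P4

BFS fail/out derivation:
  n1('e'): parent n0 fail=0; on 'e' 0 → fail=0;  out ∅∪∅=∅
  n7('b'): parent n0 fail=0; on 'b' 0 → fail=0;  out ∅∪∅=∅
  n13('d'): parent n0 fail=0; on 'd' 0 → fail=0;  out ∅∪∅=∅
  n2('ee'): parent n1 fail=0; on 'e' 0 → fail=1;  out ∅∪∅=∅
  n8('ba'): parent n7 fail=0; on 'a' 0 → fail=0;  out ∅∪∅=∅
  n14('dc'): parent n13 fail=0; on 'c' 0 → fail=0;  out ∅∪∅=∅
  n18('db'): parent n13 fail=0; on 'b' 0 → fail=7;  out ∅∪∅=∅
  n21('dd'): parent n13 fail=0; on 'd' 0 → fail=13;  out ∅∪∅=∅
  n3('eec'): parent n2 fail=1; on 'c' 1→0 → fail=0;  out ∅∪∅=∅
  n9('bac'): parent n8 fail=0; on 'c' 0 → fail=0;  out ∅∪∅=∅
  n15('dcc'): parent n14 fail=0; on 'c' 0 → fail=0;  out ∅∪∅=∅
  n19('dbb'): parent n18 fail=7; on 'b' 7→0 → fail=7;  out ∅∪∅=∅
  n22('dda'): parent n21 fail=13; on 'a' 13→0 → fail=0;  out {4}∪∅={4}
  n4('eecb'): parent n3 fail=0; on 'b' 0 → fail=7;  out ∅∪∅=∅
  n10('bacd'): parent n9 fail=0; on 'd' 0 → fail=13;  out ∅∪∅=∅
  n16('dcca'): parent n15 fail=0; on 'a' 0 → fail=0;  out ∅∪∅=∅
  n20('dbbb'): parent n19 fail=7; on 'b' 7→0 → fail=7;  out {3}∪∅={3}
  n5('eecbe'): parent n4 fail=7; on 'e' 7→0 → fail=1;  out ∅∪∅=∅
  n11('bacdd'): parent n10 fail=13; on 'd' 13 → fail=21;  out ∅∪∅=∅
  n17('dccab'): parent n16 fail=0; on 'b' 0 → fail=7;  out {2}∪∅={2}
  n6('eecbee'): parent n5 fail=1; on 'e' 1 → fail=2;  out {0}∪∅={0}
  n12('bacdda'): parent n11 fail=21; on 'a' 21 → fail=22;  out {1}∪{4}={1,4}

Text stream:
i=0 'e': node 0→1
i=1 'e': node 1→2
i=2 'c': node 2→3
i=3 'b': node 3→4
i=4 'e': node 4→5
i=5 'e': node 5→6  → match P0@[0:5]
i=6 'c': node 6→3 (via fail)
i=7 'd': node 3→13 (via fail)
i=8 'd': node 13→21
i=9 'c': node 21→14 (via fail)
i=10 'c': node 14→15
i=11 'a': node 15→16
i=12 'b': node 16→17  → match P2@[8:12]
i=13 'b': node 17→7 (via fail)
i=14 'a': node 7→8
i=15 'c': node 8→9
i=16 'd': node 9→10
i=17 'd': node 10→11
i=18 'a': node 11→12  → match P1@[13:18],P4@[16:18]
i=19 'd': node 12→13 (via fail)
i=20 'c': node 13→14
i=21 'c': node 14→15
i=22 'a': node 15→16
i=23 'b': node 16→17  → match P2@[19:23]
i=24 'd': node 17→13 (via fail)
i=25 'd': node 13→21
i=26 'e': node 21→1 (via fail)
i=27 'e': node 1→2
i=28 'c': node 2→3
i=29 'b': node 3→4
i=30 'e': node 4→5
i=31 'e': node 5→6  → match P0@[26:31]
i=32 'c': node 6→3 (via fail)
i=33 'd': node 3→13 (via fail)
i=34 'c': node 13→14
i=35 'c': node 14→15
i=36 'a': node 15→16
i=37 'b': node 16→17  → match P2@[33:37]
i=38 'b': node 17→7 (via fail)
i=39 'd': node 7→13 (via fail)
i=40 'c': node 13→14
i=41 'c': node 14→15
i=42 'a': node 15→16
i=43 'b': node 16→17  → match P2@[39:43]
i=44 'b': node 17→7 (via fail)
i=45 'e': node 7→1 (via fail)
i=46 'e': node 1→2
i=47 'c': node 2→3
i=48 'b': node 3→4
i=49 'e': node 4→5
i=50 'e': node 5→6  → match P0@[45:50]
i=51 'b': node 6→7 (via fail)
i=52 'a': node 7→8
i=53 'c': node 8→9
i=54 'd': node 9→10
i=55 'd': node 10→11
i=56 'a': node 11→12  → match P1@[51:56],P4@[54:56]
i=57 'd': node 12→13 (via fail)
i=58 'c': node 13→14
i=59 'c': node 14→15
i=60 'a': node 15→16
i=61 'b': node 16→17  → match P2@[57:61]
i=62 'e': node 17→1 (via fail)
i=63 'd': node 1→13 (via fail)
i=64 'd': node 13→21
i=65 'c': node 21→14 (via fail)
i=66 'c': node 14→15
i=67 'a': node 15→16
i=68 'b': node 16→17  → match P2@[64:68]
i=69 'a': node 17→8 (via fail)
i=70 'b': node 8→7 (via fail)
i=71 'a': node 7→8

Result: [[5,0],[12,2],[18,1],[18,4],[23,2],[31,0],[37,2],[43,2],[50,0],[56,1],[56,4],[61,2],[68,2]]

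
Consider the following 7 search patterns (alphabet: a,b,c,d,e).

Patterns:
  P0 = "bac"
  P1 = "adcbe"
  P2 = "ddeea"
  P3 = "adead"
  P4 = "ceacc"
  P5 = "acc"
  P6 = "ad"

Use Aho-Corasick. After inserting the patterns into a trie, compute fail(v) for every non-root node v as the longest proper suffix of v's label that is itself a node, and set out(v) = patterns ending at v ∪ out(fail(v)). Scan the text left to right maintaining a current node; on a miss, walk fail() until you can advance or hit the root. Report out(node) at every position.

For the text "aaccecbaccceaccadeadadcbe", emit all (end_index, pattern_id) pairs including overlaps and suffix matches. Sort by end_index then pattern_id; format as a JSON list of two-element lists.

Build automaton:
Trie nodes:
  0='ε' goto a→4 b→1 c→17 d→9
  1='b' goto a→2
  2='ba' goto c→3
  3='bac' goto ·  ←P0
  4='a' goto c→22 d→5
  5='ad' goto c→6 e→14  ←P6
  6='adc' goto b→7
  7='adcb' goto e→8
  8='adcbe' goto ·  ←P1
  9='d' goto d→10
  10='dd' goto e→11
  11='dde' goto e→12
  12='ddee' goto a→13
  13='ddeea' goto ·  ←P2
  14='ade' goto a→15
  15='adea' goto d→16
  16='adead' goto ·  ←P3
  17='c' goto e→18
  18='ce' goto a→19
  19='cea' goto c→20
  20='ceac' goto c→21
  21='ceacc' goto ·  ←P4
  22='ac' goto c→23
  23='acc' goto ·  ←P5

BFS fail/out derivation:
  n1('b'): parent n0 fail=0; on 'b' 0 → fail=0;  out ∅∪∅=∅
  n4('a'): parent n0 fail=0; on 'a' 0 → fail=0;  out ∅∪∅=∅
  n9('d'): parent n0 fail=0; on 'd' 0 → fail=0;  out ∅∪∅=∅
  n17('c'): parent n0 fail=0; on 'c' 0 → fail=0;  out ∅∪∅=∅
  n2('ba'): parent n1 fail=0; on 'a' 0 → fail=4;  out ∅∪∅=∅
  n5('ad'): parent n4 fail=0; on 'd' 0 → fail=9;  out {6}∪∅={6}
  n10('dd'): parent n9 fail=0; on 'd' 0 → fail=9;  out ∅∪∅=∅
  n18('ce'): parent n17 fail=0; on 'e' 0 → fail=0;  out ∅∪∅=∅
  n22('ac'): parent n4 fail=0; on 'c' 0 → fail=17;  out ∅∪∅=∅
  n3('bac'): parent n2 fail=4; on 'c' 4 → fail=22;  out {0}∪∅={0}
  n6('adc'): parent n5 fail=9; on 'c' 9→0 → fail=17;  out ∅∪∅=∅
  n11('dde'): parent n10 fail=9; on 'e' 9→0 → fail=0;  out ∅∪∅=∅
  n14('ade'): parent n5 fail=9; on 'e' 9→0 → fail=0;  out ∅∪∅=∅
  n19('cea'): parent n18 fail=0; on 'a' 0 → fail=4;  out ∅∪∅=∅
  n23('acc'): parent n22 fail=17; on 'c' 17→0 → fail=17;  out {5}∪∅={5}
  n7('adcb'): parent n6 fail=17; on 'b' 17→0 → fail=1;  out ∅∪∅=∅
  n12('ddee'): parent n11 fail=0; on 'e' 0 → fail=0;  out ∅∪∅=∅
  n15('adea'): parent n14 fail=0; on 'a' 0 → fail=4;  out ∅∪∅=∅
  n20('ceac'): parent n19 fail=4; on 'c' 4 → fail=22;  out ∅∪∅=∅
  n8('adcbe'): parent n7 fail=1; on 'e' 1→0 → fail=0;  out {1}∪∅={1}
  n13('ddeea'): parent n12 fail=0; on 'a' 0 → fail=4;  out {2}∪∅={2}
  n16('adead'): parent n15 fail=4; on 'd' 4 → fail=5;  out {3}∪{6}={3,6}
  n21('ceacc'): parent n20 fail=22; on 'c' 22 → fail=23;  out {4}∪{5}={4,5}

Scan:
pos 0 'a': at 4
pos 1 'a': at 4 ·f
pos 2 'c': at 22
pos 3 'c': at 23  ** P5@[1:3]
pos 4 'e': at 18 ·f
pos 5 'c': at 17 ·f
pos 6 'b': at 1 ·f
pos 7 'a': at 2
pos 8 'c': at 3  ** P0@[6:8]
pos 9 'c': at 23 ·f  ** P5@[7:9]
pos 10 'c': at 17 ·f
pos 11 'e': at 18
pos 12 'a': at 19
pos 13 'c': at 20
pos 14 'c': at 21  ** P4@[10:14],P5@[12:14]
pos 15 'a': at 4 ·f
pos 16 'd': at 5  ** P6@[15:16]
pos 17 'e': at 14
pos 18 'a': at 15
pos 19 'd': at 16  ** P3@[15:19],P6@[18:19]
pos 20 'a': at 4 ·f
pos 21 'd': at 5  ** P6@[20:21]
pos 22 'c': at 6
pos 23 'b': at 7
pos 24 'e': at 8  ** P1@[20:24]

All matches (sorted): [[3,5],[8,0],[9,5],[14,4],[14,5],[16,6],[19,3],[19,6],[21,6],[24,1]]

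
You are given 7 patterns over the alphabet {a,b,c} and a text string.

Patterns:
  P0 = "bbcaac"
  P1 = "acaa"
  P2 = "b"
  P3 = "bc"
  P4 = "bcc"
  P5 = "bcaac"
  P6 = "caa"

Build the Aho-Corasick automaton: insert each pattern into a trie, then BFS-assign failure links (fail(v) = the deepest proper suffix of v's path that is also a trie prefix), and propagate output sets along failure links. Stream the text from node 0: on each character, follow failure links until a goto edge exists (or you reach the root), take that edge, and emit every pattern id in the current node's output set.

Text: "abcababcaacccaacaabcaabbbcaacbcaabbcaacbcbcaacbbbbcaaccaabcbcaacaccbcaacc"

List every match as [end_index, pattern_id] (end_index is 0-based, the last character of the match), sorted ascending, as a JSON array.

Construct AC machine:
Trie nodes:
  0='ε' goto a→7 b→1 c→16
  1='b' goto b→2 c→11  ←P2
  2='bb' goto c→3
  3='bbc' goto a→4
  4='bbca' goto a→5
  5='bbcaa' goto c→6
  6='bbcaac' goto ·  ←P0
  7='a' goto c→8
  8='ac' goto a→9
  9='aca' goto a→10
  10='acaa' goto ·  ←P1
  11='bc' goto a→13 c→12  ←P3
  12='bcc' goto ·  ←P4
  13='bca' goto a→14
  14='bcaa' goto c→15
  15='bcaac' goto ·  ←P5
  16='c' goto a→17
  17='ca' goto a→18
  18='caa' goto ·  ←P6

Failure links (BFS by depth):
  fail(1) 'b': from fail(0)=0 chase 'b': 0 ⇒ 0;  out={2}∪out(0)={2}
  fail(7) 'a': from fail(0)=0 chase 'a': 0 ⇒ 0;  out=∅∪out(0)=∅
  fail(16) 'c': from fail(0)=0 chase 'c': 0 ⇒ 0;  out=∅∪out(0)=∅
  fail(2) 'bb': from fail(1)=0 chase 'b': 0 ⇒ 1;  out=∅∪out(1)={2}
  fail(8) 'ac': from fail(7)=0 chase 'c': 0 ⇒ 16;  out=∅∪out(16)=∅
  fail(11) 'bc': from fail(1)=0 chase 'c': 0 ⇒ 16;  out={3}∪out(16)={3}
  fail(17) 'ca': from fail(16)=0 chase 'a': 0 ⇒ 7;  out=∅∪out(7)=∅
  fail(3) 'bbc': from fail(2)=1 chase 'c': 1 ⇒ 11;  out=∅∪out(11)={3}
  fail(9) 'aca': from fail(8)=16 chase 'a': 16 ⇒ 17;  out=∅∪out(17)=∅
  fail(12) 'bcc': from fail(11)=16 chase 'c': 16→0 ⇒ 16;  out={4}∪out(16)={4}
  fail(13) 'bca': from fail(11)=16 chase 'a': 16 ⇒ 17;  out=∅∪out(17)=∅
  fail(18) 'caa': from fail(17)=7 chase 'a': 7→0 ⇒ 7;  out={6}∪out(7)={6}
  fail(4) 'bbca': from fail(3)=11 chase 'a': 11 ⇒ 13;  out=∅∪out(13)=∅
  fail(10) 'acaa': from fail(9)=17 chase 'a': 17 ⇒ 18;  out={1}∪out(18)={1,6}
  fail(14) 'bcaa': from fail(13)=17 chase 'a': 17 ⇒ 18;  out=∅∪out(18)={6}
  fail(5) 'bbcaa': from fail(4)=13 chase 'a': 13 ⇒ 14;  out=∅∪out(14)={6}
  fail(15) 'bcaac': from fail(14)=18 chase 'c': 18→7 ⇒ 8;  out={5}∪out(8)={5}
  fail(6) 'bbcaac': from fail(5)=14 chase 'c': 14 ⇒ 15;  out={0}∪out(15)={0,5}

Scan:
i=0 'a': node 0→7
i=1 'b': node 7→1 (fail-walked)  ** P2@[1:1]
i=2 'c': node 1→11  ** P3@[1:2]
i=3 'a': node 11→13
i=4 'b': node 13→1 (fail-walked)  ** P2@[4:4]
i=5 'a': node 1→7 (fail-walked)
i=6 'b': node 7→1 (fail-walked)  ** P2@[6:6]
i=7 'c': node 1→11  ** P3@[6:7]
i=8 'a': node 11→13
i=9 'a': node 13→14  ** P6@[7:9]
i=10 'c': node 14→15  ** P5@[6:10]
i=11 'c': node 15→16 (fail-walked)
i=12 'c': node 16→16 (fail-walked)
i=13 'a': node 16→17
i=14 'a': node 17→18  ** P6@[12:14]
i=15 'c': node 18→8 (fail-walked)
i=16 'a': node 8→9
i=17 'a': node 9→10  ** P1@[14:17],P6@[15:17]
i=18 'b': node 10→1 (fail-walked)  ** P2@[18:18]
i=19 'c': node 1→11  ** P3@[18:19]
i=20 'a': node 11→13
i=21 'a': node 13→14  ** P6@[19:21]
i=22 'b': node 14→1 (fail-walked)  ** P2@[22:22]
i=23 'b': node 1→2  ** P2@[23:23]
i=24 'b': node 2→2 (fail-walked)  ** P2@[24:24]
i=25 'c': node 2→3  ** P3@[24:25]
i=26 'a': node 3→4
i=27 'a': node 4→5  ** P6@[25:27]
i=28 'c': node 5→6  ** P0@[23:28],P5@[24:28]
i=29 'b': node 6→1 (fail-walked)  ** P2@[29:29]
i=30 'c': node 1→11  ** P3@[29:30]
i=31 'a': node 11→13
i=32 'a': node 13→14  ** P6@[30:32]
i=33 'b': node 14→1 (fail-walked)  ** P2@[33:33]
i=34 'b': node 1→2  ** P2@[34:34]
i=35 'c': node 2→3  ** P3@[34:35]
i=36 'a': node 3→4
i=37 'a': node 4→5  ** P6@[35:37]
i=38 'c': node 5→6  ** P0@[33:38],P5@[34:38]
i=39 'b': node 6→1 (fail-walked)  ** P2@[39:39]
i=40 'c': node 1→11  ** P3@[39:40]
i=41 'b': node 11→1 (fail-walked)  ** P2@[41:41]
i=42 'c': node 1→11  ** P3@[41:42]
i=43 'a': node 11→13
i=44 'a': node 13→14  ** P6@[42:44]
i=45 'c': node 14→15  ** P5@[41:45]
i=46 'b': node 15→1 (fail-walked)  ** P2@[46:46]
i=47 'b': node 1→2  ** P2@[47:47]
i=48 'b': node 2→2 (fail-walked)  ** P2@[48:48]
i=49 'b': node 2→2 (fail-walked)  ** P2@[49:49]
i=50 'c': node 2→3  ** P3@[49:50]
i=51 'a': node 3→4
i=52 'a': node 4→5  ** P6@[50:52]
i=53 'c': node 5→6  ** P0@[48:53],P5@[49:53]
i=54 'c': node 6→16 (fail-walked)
i=55 'a': node 16→17
i=56 'a': node 17→18  ** P6@[54:56]
i=57 'b': node 18→1 (fail-walked)  ** P2@[57:57]
i=58 'c': node 1→11  ** P3@[57:58]
i=59 'b': node 11→1 (fail-walked)  ** P2@[59:59]
i=60 'c': node 1→11  ** P3@[59:60]
i=61 'a': node 11→13
i=62 'a': node 13→14  ** P6@[60:62]
i=63 'c': node 14→15  ** P5@[59:63]
i=64 'a': node 15→9 (fail-walked)
i=65 'c': node 9→8 (fail-walked)
i=66 'c': node 8→16 (fail-walked)
i=67 'b': node 16→1 (fail-walked)  ** P2@[67:67]
i=68 'c': node 1→11  ** P3@[67:68]
i=69 'a': node 11→13
i=70 'a': node 13→14  ** P6@[68:70]
i=71 'c': node 14→15  ** P5@[67:71]
i=72 'c': node 15→16 (fail-walked)

Matches: [[1,2],[2,3],[4,2],[6,2],[7,3],[9,6],[10,5],[14,6],[17,1],[17,6],[18,2],[19,3],[21,6],[22,2],[23,2],[24,2],[25,3],[27,6],[28,0],[28,5],[29,2],[30,3],[32,6],[33,2],[34,2],[35,3],[37,6],[38,0],[38,5],[39,2],[40,3],[41,2],[42,3],[44,6],[45,5],[46,2],[47,2],[48,2],[49,2],[50,3],[52,6],[53,0],[53,5],[56,6],[57,2],[58,3],[59,2],[60,3],[62,6],[63,5],[67,2],[68,3],[70,6],[71,5]]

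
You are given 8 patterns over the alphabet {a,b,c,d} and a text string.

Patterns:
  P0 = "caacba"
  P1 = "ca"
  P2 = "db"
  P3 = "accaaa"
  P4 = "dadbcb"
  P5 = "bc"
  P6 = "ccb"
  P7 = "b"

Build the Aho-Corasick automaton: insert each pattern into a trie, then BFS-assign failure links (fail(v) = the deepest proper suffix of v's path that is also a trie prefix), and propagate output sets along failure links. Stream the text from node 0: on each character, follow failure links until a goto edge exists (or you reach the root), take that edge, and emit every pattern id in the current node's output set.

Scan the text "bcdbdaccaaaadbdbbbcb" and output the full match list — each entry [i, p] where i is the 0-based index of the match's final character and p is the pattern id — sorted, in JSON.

Build:
Trie nodes:
  0='ε' goto a→9 b→20 c→1 d→7
  1='c' goto a→2 c→22
  2='ca' goto a→3  ←P1
  3='caa' goto c→4
  4='caac' goto b→5
  5='caacb' goto a→6
  6='caacba' goto ·  ←P0
  7='d' goto a→15 b→8
  8='db' goto ·  ←P2
  9='a' goto c→10
  10='ac' goto c→11
  11='acc' goto a→12
  12='acca' goto a→13
  13='accaa' goto a→14
  14='accaaa' goto ·  ←P3
  15='da' goto d→16
  16='dad' goto b→17
  17='dadb' goto c→18
  18='dadbc' goto b→19
  19='dadbcb' goto ·  ←P4
  20='b' goto c→21  ←P7
  21='bc' goto ·  ←P5
  22='cc' goto b→23
  23='ccb' goto ·  ←P6

Failure links (BFS by depth):
  fail(1) 'c': from fail(0)=0 chase 'c': 0 ⇒ 0;  out=∅∪out(0)=∅
  fail(7) 'd': from fail(0)=0 chase 'd': 0 ⇒ 0;  out=∅∪out(0)=∅
  fail(9) 'a': from fail(0)=0 chase 'a': 0 ⇒ 0;  out=∅∪out(0)=∅
  fail(20) 'b': from fail(0)=0 chase 'b': 0 ⇒ 0;  out={7}∪out(0)={7}
  fail(2) 'ca': from fail(1)=0 chase 'a': 0 ⇒ 9;  out={1}∪out(9)={1}
  fail(8) 'db': from fail(7)=0 chase 'b': 0 ⇒ 20;  out={2}∪out(20)={2,7}
  fail(10) 'ac': from fail(9)=0 chase 'c': 0 ⇒ 1;  out=∅∪out(1)=∅
  fail(15) 'da': from fail(7)=0 chase 'a': 0 ⇒ 9;  out=∅∪out(9)=∅
  fail(21) 'bc': from fail(20)=0 chase 'c': 0 ⇒ 1;  out={5}∪out(1)={5}
  fail(22) 'cc': from fail(1)=0 chase 'c': 0 ⇒ 1;  out=∅∪out(1)=∅
  fail(3) 'caa': from fail(2)=9 chase 'a': 9→0 ⇒ 9;  out=∅∪out(9)=∅
  fail(11) 'acc': from fail(10)=1 chase 'c': 1 ⇒ 22;  out=∅∪out(22)=∅
  fail(16) 'dad': from fail(15)=9 chase 'd': 9→0 ⇒ 7;  out=∅∪out(7)=∅
  fail(23) 'ccb': from fail(22)=1 chase 'b': 1→0 ⇒ 20;  out={6}∪out(20)={6,7}
  fail(4) 'caac': from fail(3)=9 chase 'c': 9 ⇒ 10;  out=∅∪out(10)=∅
  fail(12) 'acca': from fail(11)=22 chase 'a': 22→1 ⇒ 2;  out=∅∪out(2)={1}
  fail(17) 'dadb': from fail(16)=7 chase 'b': 7 ⇒ 8;  out=∅∪out(8)={2,7}
  fail(5) 'caacb': from fail(4)=10 chase 'b': 10→1→0 ⇒ 20;  out=∅∪out(20)={7}
  fail(13) 'accaa': from fail(12)=2 chase 'a': 2 ⇒ 3;  out=∅∪out(3)=∅
  fail(18) 'dadbc': from fail(17)=8 chase 'c': 8→20 ⇒ 21;  out=∅∪out(21)={5}
  fail(6) 'caacba': from fail(5)=20 chase 'a': 20→0 ⇒ 9;  out={0}∪out(9)={0}
  fail(14) 'accaaa': from fail(13)=3 chase 'a': 3→9→0 ⇒ 9;  out={3}∪out(9)={3}
  fail(19) 'dadbcb': from fail(18)=21 chase 'b': 21→1→0 ⇒ 20;  out={4}∪out(20)={4,7}

Scan:
[0] read 'b'  n0⇒n20  → match P7@[0:0]
[1] read 'c'  n20⇒n21  → match P5@[0:1]
[2] read 'd'  n21⇒n7 ·f
[3] read 'b'  n7⇒n8  → match P2@[2:3],P7@[3:3]
[4] read 'd'  n8⇒n7 ·f
[5] read 'a'  n7⇒n15
[6] read 'c'  n15⇒n10 ·f
[7] read 'c'  n10⇒n11
[8] read 'a'  n11⇒n12  → match P1@[7:8]
[9] read 'a'  n12⇒n13
[10] read 'a'  n13⇒n14  → match P3@[5:10]
[11] read 'a'  n14⇒n9 ·f
[12] read 'd'  n9⇒n7 ·f
[13] read 'b'  n7⇒n8  → match P2@[12:13],P7@[13:13]
[14] read 'd'  n8⇒n7 ·f
[15] read 'b'  n7⇒n8  → match P2@[14:15],P7@[15:15]
[16] read 'b'  n8⇒n20 ·f  → match P7@[16:16]
[17] read 'b'  n20⇒n20 ·f  → match P7@[17:17]
[18] read 'c'  n20⇒n21  → match P5@[17:18]
[19] read 'b'  n21⇒n20 ·f  → match P7@[19:19]

Matches: [[0,7],[1,5],[3,2],[3,7],[8,1],[10,3],[13,2],[13,7],[15,2],[15,7],[16,7],[17,7],[18,5],[19,7]]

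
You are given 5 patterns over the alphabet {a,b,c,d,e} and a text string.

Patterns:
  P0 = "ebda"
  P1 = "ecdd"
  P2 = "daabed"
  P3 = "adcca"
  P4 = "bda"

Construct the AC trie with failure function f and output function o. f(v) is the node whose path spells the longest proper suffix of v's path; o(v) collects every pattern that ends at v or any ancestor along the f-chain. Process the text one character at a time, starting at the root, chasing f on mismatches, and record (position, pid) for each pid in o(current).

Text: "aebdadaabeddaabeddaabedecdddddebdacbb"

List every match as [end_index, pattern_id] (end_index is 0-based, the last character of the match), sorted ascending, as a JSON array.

Build automaton:
Trie nodes:
  0='ε' goto a→14 b→19 d→8 e→1
  1='e' goto b→2 c→5
  2='eb' goto d→3
  3='ebd' goto a→4
  4='ebda' goto ·  [P0 ends]
  5='ec' goto d→6
  6='ecd' goto d→7
  7='ecdd' goto ·  [P1 ends]
  8='d' goto a→9
  9='da' goto a→10
  10='daa' goto b→11
  11='daab' goto e→12
  12='daabe' goto d→13
  13='daabed' goto ·  [P2 ends]
  14='a' goto d→15
  15='ad' goto c→16
  16='adc' goto c→17
  17='adcc' goto a→18
  18='adcca' goto ·  [P3 ends]
  19='b' goto d→20
  20='bd' goto a→21
  21='bda' goto ·  [P4 ends]

Failure links (BFS by depth):
  n1('e'): parent n0 fail=0; on 'e' 0 → fail=0;  out ∅∪∅=∅
  n8('d'): parent n0 fail=0; on 'd' 0 → fail=0;  out ∅∪∅=∅
  n14('a'): parent n0 fail=0; on 'a' 0 → fail=0;  out ∅∪∅=∅
  n19('b'): parent n0 fail=0; on 'b' 0 → fail=0;  out ∅∪∅=∅
  n2('eb'): parent n1 fail=0; on 'b' 0 → fail=19;  out ∅∪∅=∅
  n5('ec'): parent n1 fail=0; on 'c' 0 → fail=0;  out ∅∪∅=∅
  n9('da'): parent n8 fail=0; on 'a' 0 → fail=14;  out ∅∪∅=∅
  n15('ad'): parent n14 fail=0; on 'd' 0 → fail=8;  out ∅∪∅=∅
  n20('bd'): parent n19 fail=0; on 'd' 0 → fail=8;  out ∅∪∅=∅
  n3('ebd'): parent n2 fail=19; on 'd' 19 → fail=20;  out ∅∪∅=∅
  n6('ecd'): parent n5 fail=0; on 'd' 0 → fail=8;  out ∅∪∅=∅
  n10('daa'): parent n9 fail=14; on 'a' 14→0 → fail=14;  out ∅∪∅=∅
  n16('adc'): parent n15 fail=8; on 'c' 8→0 → fail=0;  out ∅∪∅=∅
  n21('bda'): parent n20 fail=8; on 'a' 8 → fail=9;  out {4}∪∅={4}
  n4('ebda'): parent n3 fail=20; on 'a' 20 → fail=21;  out {0}∪{4}={0,4}
  n7('ecdd'): parent n6 fail=8; on 'd' 8→0 → fail=8;  out {1}∪∅={1}
  n11('daab'): parent n10 fail=14; on 'b' 14→0 → fail=19;  out ∅∪∅=∅
  n17('adcc'): parent n16 fail=0; on 'c' 0 → fail=0;  out ∅∪∅=∅
  n12('daabe'): parent n11 fail=19; on 'e' 19→0 → fail=1;  out ∅∪∅=∅
  n18('adcca'): parent n17 fail=0; on 'a' 0 → fail=14;  out {3}∪∅={3}
  n13('daabed'): parent n12 fail=1; on 'd' 1→0 → fail=8;  out {2}∪∅={2}

Run:
i=0 'a': node 0→14
i=1 'e': node 14→1 (via fail)
i=2 'b': node 1→2
i=3 'd': node 2→3
i=4 'a': node 3→4  ** P0@[1:4],P4@[2:4]
i=5 'd': node 4→15 (via fail)
i=6 'a': node 15→9 (via fail)
i=7 'a': node 9→10
i=8 'b': node 10→11
i=9 'e': node 11→12
i=10 'd': node 12→13  ** P2@[5:10]
i=11 'd': node 13→8 (via fail)
i=12 'a': node 8→9
i=13 'a': node 9→10
i=14 'b': node 10→11
i=15 'e': node 11→12
i=16 'd': node 12→13  ** P2@[11:16]
i=17 'd': node 13→8 (via fail)
i=18 'a': node 8→9
i=19 'a': node 9→10
i=20 'b': node 10→11
i=21 'e': node 11→12
i=22 'd': node 12→13  ** P2@[17:22]
i=23 'e': node 13→1 (via fail)
i=24 'c': node 1→5
i=25 'd': node 5→6
i=26 'd': node 6→7  ** P1@[23:26]
i=27 'd': node 7→8 (via fail)
i=28 'd': node 8→8 (via fail)
i=29 'd': node 8→8 (via fail)
i=30 'e': node 8→1 (via fail)
i=31 'b': node 1→2
i=32 'd': node 2→3
i=33 'a': node 3→4  ** P0@[30:33],P4@[31:33]
i=34 'c': node 4→0 (via fail)
i=35 'b': node 0→19
i=36 'b': node 19→19 (via fail)

Matches: [[4,0],[4,4],[10,2],[16,2],[22,2],[26,1],[33,0],[33,4]]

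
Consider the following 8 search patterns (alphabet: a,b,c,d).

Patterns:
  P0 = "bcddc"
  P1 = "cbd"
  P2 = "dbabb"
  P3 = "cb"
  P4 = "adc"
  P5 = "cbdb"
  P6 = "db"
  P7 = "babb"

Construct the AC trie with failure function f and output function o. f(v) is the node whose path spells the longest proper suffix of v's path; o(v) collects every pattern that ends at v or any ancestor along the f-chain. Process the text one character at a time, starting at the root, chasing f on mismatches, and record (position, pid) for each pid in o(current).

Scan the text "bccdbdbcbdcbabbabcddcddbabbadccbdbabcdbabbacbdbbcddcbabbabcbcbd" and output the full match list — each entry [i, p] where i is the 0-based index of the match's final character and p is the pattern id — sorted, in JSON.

Build:
Trie (insert patterns):
  0='ε' goto a→14 b→1 c→6 d→9
  1='b' goto a→18 c→2
  2='bc' goto d→3
  3='bcd' goto d→4
  4='bcdd' goto c→5
  5='bcddc' goto ·  [P0 ends]
  6='c' goto b→7
  7='cb' goto d→8  [P3 ends]
  8='cbd' goto b→17  [P1 ends]
  9='d' goto b→10
  10='db' goto a→11  [P6 ends]
  11='dba' goto b→12
  12='dbab' goto b→13
  13='dbabb' goto ·  [P2 ends]
  14='a' goto d→15
  15='ad' goto c→16
  16='adc' goto ·  [P4 ends]
  17='cbdb' goto ·  [P5 ends]
  18='ba' goto b→19
  19='bab' goto b→20
  20='babb' goto ·  [P7 ends]

Failure links (BFS by depth):
  n1('b'): parent n0 fail=0; on 'b' 0 → fail=0;  out ∅∪∅=∅
  n6('c'): parent n0 fail=0; on 'c' 0 → fail=0;  out ∅∪∅=∅
  n9('d'): parent n0 fail=0; on 'd' 0 → fail=0;  out ∅∪∅=∅
  n14('a'): parent n0 fail=0; on 'a' 0 → fail=0;  out ∅∪∅=∅
  n2('bc'): parent n1 fail=0; on 'c' 0 → fail=6;  out ∅∪∅=∅
  n7('cb'): parent n6 fail=0; on 'b' 0 → fail=1;  out {3}∪∅={3}
  n10('db'): parent n9 fail=0; on 'b' 0 → fail=1;  out {6}∪∅={6}
  n15('ad'): parent n14 fail=0; on 'd' 0 → fail=9;  out ∅∪∅=∅
  n18('ba'): parent n1 fail=0; on 'a' 0 → fail=14;  out ∅∪∅=∅
  n3('bcd'): parent n2 fail=6; on 'd' 6→0 → fail=9;  out ∅∪∅=∅
  n8('cbd'): parent n7 fail=1; on 'd' 1→0 → fail=9;  out {1}∪∅={1}
  n11('dba'): parent n10 fail=1; on 'a' 1 → fail=18;  out ∅∪∅=∅
  n16('adc'): parent n15 fail=9; on 'c' 9→0 → fail=6;  out {4}∪∅={4}
  n19('bab'): parent n18 fail=14; on 'b' 14→0 → fail=1;  out ∅∪∅=∅
  n4('bcdd'): parent n3 fail=9; on 'd' 9→0 → fail=9;  out ∅∪∅=∅
  n12('dbab'): parent n11 fail=18; on 'b' 18 → fail=19;  out ∅∪∅=∅
  n17('cbdb'): parent n8 fail=9; on 'b' 9 → fail=10;  out {5}∪{6}={5,6}
  n20('babb'): parent n19 fail=1; on 'b' 1→0 → fail=1;  out {7}∪∅={7}
  n5('bcddc'): parent n4 fail=9; on 'c' 9→0 → fail=6;  out {0}∪∅={0}
  n13('dbabb'): parent n12 fail=19; on 'b' 19 → fail=20;  out {2}∪{7}={2,7}

Text stream:
pos 0 'b': at 1
pos 1 'c': at 2
pos 2 'c': at 6 (fail-walked)
pos 3 'd': at 9 (fail-walked)
pos 4 'b': at 10  emit P6@[3:4]
pos 5 'd': at 9 (fail-walked)
pos 6 'b': at 10  emit P6@[5:6]
pos 7 'c': at 2 (fail-walked)
pos 8 'b': at 7 (fail-walked)  emit P3@[7:8]
pos 9 'd': at 8  emit P1@[7:9]
pos 10 'c': at 6 (fail-walked)
pos 11 'b': at 7  emit P3@[10:11]
pos 12 'a': at 18 (fail-walked)
pos 13 'b': at 19
pos 14 'b': at 20  emit P7@[11:14]
pos 15 'a': at 18 (fail-walked)
pos 16 'b': at 19
pos 17 'c': at 2 (fail-walked)
pos 18 'd': at 3
pos 19 'd': at 4
pos 20 'c': at 5  emit P0@[16:20]
pos 21 'd': at 9 (fail-walked)
pos 22 'd': at 9 (fail-walked)
pos 23 'b': at 10  emit P6@[22:23]
pos 24 'a': at 11
pos 25 'b': at 12
pos 26 'b': at 13  emit P2@[22:26],P7@[23:26]
pos 27 'a': at 18 (fail-walked)
pos 28 'd': at 15 (fail-walked)
pos 29 'c': at 16  emit P4@[27:29]
pos 30 'c': at 6 (fail-walked)
pos 31 'b': at 7  emit P3@[30:31]
pos 32 'd': at 8  emit P1@[30:32]
pos 33 'b': at 17  emit P5@[30:33],P6@[32:33]
pos 34 'a': at 11 (fail-walked)
pos 35 'b': at 12
pos 36 'c': at 2 (fail-walked)
pos 37 'd': at 3
pos 38 'b': at 10 (fail-walked)  emit P6@[37:38]
pos 39 'a': at 11
pos 40 'b': at 12
pos 41 'b': at 13  emit P2@[37:41],P7@[38:41]
pos 42 'a': at 18 (fail-walked)
pos 43 'c': at 6 (fail-walked)
pos 44 'b': at 7  emit P3@[43:44]
pos 45 'd': at 8  emit P1@[43:45]
pos 46 'b': at 17  emit P5@[43:46],P6@[45:46]
pos 47 'b': at 1 (fail-walked)
pos 48 'c': at 2
pos 49 'd': at 3
pos 50 'd': at 4
pos 51 'c': at 5  emit P0@[47:51]
pos 52 'b': at 7 (fail-walked)  emit P3@[51:52]
pos 53 'a': at 18 (fail-walked)
pos 54 'b': at 19
pos 55 'b': at 20  emit P7@[52:55]
pos 56 'a': at 18 (fail-walked)
pos 57 'b': at 19
pos 58 'c': at 2 (fail-walked)
pos 59 'b': at 7 (fail-walked)  emit P3@[58:59]
pos 60 'c': at 2 (fail-walked)
pos 61 'b': at 7 (fail-walked)  emit P3@[60:61]
pos 62 'd': at 8  emit P1@[60:62]

All matches (sorted): [[4,6],[6,6],[8,3],[9,1],[11,3],[14,7],[20,0],[23,6],[26,2],[26,7],[29,4],[31,3],[32,1],[33,5],[33,6],[38,6],[41,2],[41,7],[44,3],[45,1],[46,5],[46,6],[51,0],[52,3],[55,7],[59,3],[61,3],[62,1]]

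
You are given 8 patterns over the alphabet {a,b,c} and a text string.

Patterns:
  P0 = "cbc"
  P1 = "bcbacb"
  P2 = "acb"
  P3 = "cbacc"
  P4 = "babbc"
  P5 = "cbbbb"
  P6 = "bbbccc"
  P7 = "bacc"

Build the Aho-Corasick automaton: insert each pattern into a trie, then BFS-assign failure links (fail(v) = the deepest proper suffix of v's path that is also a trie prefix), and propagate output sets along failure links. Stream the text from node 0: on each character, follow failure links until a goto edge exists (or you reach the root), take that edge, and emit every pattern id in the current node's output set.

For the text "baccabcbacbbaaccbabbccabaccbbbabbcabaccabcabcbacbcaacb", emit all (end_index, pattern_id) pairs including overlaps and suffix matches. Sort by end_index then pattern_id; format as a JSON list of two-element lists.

Build:
Trie (insert patterns):
  0='ε' goto a→10 b→4 c→1
  1='c' goto b→2
  2='cb' goto a→13 b→20 c→3
  3='cbc' goto ·  [P0 ends]
  4='b' goto a→16 b→23 c→5
  5='bc' goto b→6
  6='bcb' goto a→7
  7='bcba' goto c→8
  8='bcbac' goto b→9
  9='bcbacb' goto ·  [P1 ends]
  10='a' goto c→11
  11='ac' goto b→12
  12='acb' goto ·  [P2 ends]
  13='cba' goto c→14
  14='cbac' goto c→15
  15='cbacc' goto ·  [P3 ends]
  16='ba' goto b→17 c→28
  17='bab' goto b→18
  18='babb' goto c→19
  19='babbc' goto ·  [P4 ends]
  20='cbb' goto b→21
  21='cbbb' goto b→22
  22='cbbbb' goto ·  [P5 ends]
  23='bb' goto b→24
  24='bbb' goto c→25
  25='bbbc' goto c→26
  26='bbbcc' goto c→27
  27='bbbccc' goto ·  [P6 ends]
  28='bac' goto c→29
  29='bacc' goto ·  [P7 ends]

Failure links (BFS by depth):
  fail(1) 'c': from fail(0)=0 chase 'c': 0 ⇒ 0;  out=∅∪out(0)=∅
  fail(4) 'b': from fail(0)=0 chase 'b': 0 ⇒ 0;  out=∅∪out(0)=∅
  fail(10) 'a': from fail(0)=0 chase 'a': 0 ⇒ 0;  out=∅∪out(0)=∅
  fail(2) 'cb': from fail(1)=0 chase 'b': 0 ⇒ 4;  out=∅∪out(4)=∅
  fail(5) 'bc': from fail(4)=0 chase 'c': 0 ⇒ 1;  out=∅∪out(1)=∅
  fail(11) 'ac': from fail(10)=0 chase 'c': 0 ⇒ 1;  out=∅∪out(1)=∅
  fail(16) 'ba': from fail(4)=0 chase 'a': 0 ⇒ 10;  out=∅∪out(10)=∅
  fail(23) 'bb': from fail(4)=0 chase 'b': 0 ⇒ 4;  out=∅∪out(4)=∅
  fail(3) 'cbc': from fail(2)=4 chase 'c': 4 ⇒ 5;  out={0}∪out(5)={0}
  fail(6) 'bcb': from fail(5)=1 chase 'b': 1 ⇒ 2;  out=∅∪out(2)=∅
  fail(12) 'acb': from fail(11)=1 chase 'b': 1 ⇒ 2;  out={2}∪out(2)={2}
  fail(13) 'cba': from fail(2)=4 chase 'a': 4 ⇒ 16;  out=∅∪out(16)=∅
  fail(17) 'bab': from fail(16)=10 chase 'b': 10→0 ⇒ 4;  out=∅∪out(4)=∅
  fail(20) 'cbb': from fail(2)=4 chase 'b': 4 ⇒ 23;  out=∅∪out(23)=∅
  fail(24) 'bbb': from fail(23)=4 chase 'b': 4 ⇒ 23;  out=∅∪out(23)=∅
  fail(28) 'bac': from fail(16)=10 chase 'c': 10 ⇒ 11;  out=∅∪out(11)=∅
  fail(7) 'bcba': from fail(6)=2 chase 'a': 2 ⇒ 13;  out=∅∪out(13)=∅
  fail(14) 'cbac': from fail(13)=16 chase 'c': 16 ⇒ 28;  out=∅∪out(28)=∅
  fail(18) 'babb': from fail(17)=4 chase 'b': 4 ⇒ 23;  out=∅∪out(23)=∅
  fail(21) 'cbbb': from fail(20)=23 chase 'b': 23 ⇒ 24;  out=∅∪out(24)=∅
  fail(25) 'bbbc': from fail(24)=23 chase 'c': 23→4 ⇒ 5;  out=∅∪out(5)=∅
  fail(29) 'bacc': from fail(28)=11 chase 'c': 11→1→0 ⇒ 1;  out={7}∪out(1)={7}
  fail(8) 'bcbac': from fail(7)=13 chase 'c': 13 ⇒ 14;  out=∅∪out(14)=∅
  fail(15) 'cbacc': from fail(14)=28 chase 'c': 28 ⇒ 29;  out={3}∪out(29)={3,7}
  fail(19) 'babbc': from fail(18)=23 chase 'c': 23→4 ⇒ 5;  out={4}∪out(5)={4}
  fail(22) 'cbbbb': from fail(21)=24 chase 'b': 24→23 ⇒ 24;  out={5}∪out(24)={5}
  fail(26) 'bbbcc': from fail(25)=5 chase 'c': 5→1→0 ⇒ 1;  out=∅∪out(1)=∅
  fail(9) 'bcbacb': from fail(8)=14 chase 'b': 14→28→11 ⇒ 12;  out={1}∪out(12)={1,2}
  fail(27) 'bbbccc': from fail(26)=1 chase 'c': 1→0 ⇒ 1;  out={6}∪out(1)={6}

Text stream:
i=0 'b': node 0→4
i=1 'a': node 4→16
i=2 'c': node 16→28
i=3 'c': node 28→29  emit P7@[0:3]
i=4 'a': node 29→10 (fail-walked)
i=5 'b': node 10→4 (fail-walked)
i=6 'c': node 4→5
i=7 'b': node 5→6
i=8 'a': node 6→7
i=9 'c': node 7→8
i=10 'b': node 8→9  emit P1@[5:10],P2@[8:10]
i=11 'b': node 9→20 (fail-walked)
i=12 'a': node 20→16 (fail-walked)
i=13 'a': node 16→10 (fail-walked)
i=14 'c': node 10→11
i=15 'c': node 11→1 (fail-walked)
i=16 'b': node 1→2
i=17 'a': node 2→13
i=18 'b': node 13→17 (fail-walked)
i=19 'b': node 17→18
i=20 'c': node 18→19  emit P4@[16:20]
i=21 'c': node 19→1 (fail-walked)
i=22 'a': node 1→10 (fail-walked)
i=23 'b': node 10→4 (fail-walked)
i=24 'a': node 4→16
i=25 'c': node 16→28
i=26 'c': node 28→29  emit P7@[23:26]
i=27 'b': node 29→2 (fail-walked)
i=28 'b': node 2→20
i=29 'b': node 20→21
i=30 'a': node 21→16 (fail-walked)
i=31 'b': node 16→17
i=32 'b': node 17→18
i=33 'c': node 18→19  emit P4@[29:33]
i=34 'a': node 19→10 (fail-walked)
i=35 'b': node 10→4 (fail-walked)
i=36 'a': node 4→16
i=37 'c': node 16→28
i=38 'c': node 28→29  emit P7@[35:38]
i=39 'a': node 29→10 (fail-walked)
i=40 'b': node 10→4 (fail-walked)
i=41 'c': node 4→5
i=42 'a': node 5→10 (fail-walked)
i=43 'b': node 10→4 (fail-walked)
i=44 'c': node 4→5
i=45 'b': node 5→6
i=46 'a': node 6→7
i=47 'c': node 7→8
i=48 'b': node 8→9  emit P1@[43:48],P2@[46:48]
i=49 'c': node 9→3 (fail-walked)  emit P0@[47:49]
i=50 'a': node 3→10 (fail-walked)
i=51 'a': node 10→10 (fail-walked)
i=52 'c': node 10→11
i=53 'b': node 11→12  emit P2@[51:53]

All matches (sorted): [[3,7],[10,1],[10,2],[20,4],[26,7],[33,4],[38,7],[48,1],[48,2],[49,0],[53,2]]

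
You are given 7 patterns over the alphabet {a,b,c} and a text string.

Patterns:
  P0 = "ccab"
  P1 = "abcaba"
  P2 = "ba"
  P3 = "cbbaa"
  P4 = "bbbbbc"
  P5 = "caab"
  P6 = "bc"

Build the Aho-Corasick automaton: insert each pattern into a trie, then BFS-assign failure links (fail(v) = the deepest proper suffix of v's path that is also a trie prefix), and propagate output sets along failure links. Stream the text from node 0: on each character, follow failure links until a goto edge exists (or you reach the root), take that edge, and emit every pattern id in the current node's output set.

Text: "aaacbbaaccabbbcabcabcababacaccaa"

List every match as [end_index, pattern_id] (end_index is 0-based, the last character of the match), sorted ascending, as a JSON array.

Construct AC machine:
Trie (insert patterns):
  0='ε' goto a→5 b→11 c→1
  1='c' goto a→22 b→13 c→2
  2='cc' goto a→3
  3='cca' goto b→4
  4='ccab' goto ·  [P0 ends]
  5='a' goto b→6
  6='ab' goto c→7
  7='abc' goto a→8
  8='abca' goto b→9
  9='abcab' goto a→10
  10='abcaba' goto ·  [P1 ends]
  11='b' goto a→12 b→17 c→25
  12='ba' goto ·  [P2 ends]
  13='cb' goto b→14
  14='cbb' goto a→15
  15='cbba' goto a→16
  16='cbbaa' goto ·  [P3 ends]
  17='bb' goto b→18
  18='bbb' goto b→19
  19='bbbb' goto b→20
  20='bbbbb' goto c→21
  21='bbbbbc' goto ·  [P4 ends]
  22='ca' goto a→23
  23='caa' goto b→24
  24='caab' goto ·  [P5 ends]
  25='bc' goto ·  [P6 ends]

BFS fail/out derivation:
  n1('c'): parent n0 fail=0; on 'c' 0 → fail=0;  out ∅∪∅=∅
  n5('a'): parent n0 fail=0; on 'a' 0 → fail=0;  out ∅∪∅=∅
  n11('b'): parent n0 fail=0; on 'b' 0 → fail=0;  out ∅∪∅=∅
  n2('cc'): parent n1 fail=0; on 'c' 0 → fail=1;  out ∅∪∅=∅
  n6('ab'): parent n5 fail=0; on 'b' 0 → fail=11;  out ∅∪∅=∅
  n12('ba'): parent n11 fail=0; on 'a' 0 → fail=5;  out {2}∪∅={2}
  n13('cb'): parent n1 fail=0; on 'b' 0 → fail=11;  out ∅∪∅=∅
  n17('bb'): parent n11 fail=0; on 'b' 0 → fail=11;  out ∅∪∅=∅
  n22('ca'): parent n1 fail=0; on 'a' 0 → fail=5;  out ∅∪∅=∅
  n25('bc'): parent n11 fail=0; on 'c' 0 → fail=1;  out {6}∪∅={6}
  n3('cca'): parent n2 fail=1; on 'a' 1 → fail=22;  out ∅∪∅=∅
  n7('abc'): parent n6 fail=11; on 'c' 11 → fail=25;  out ∅∪{6}={6}
  n14('cbb'): parent n13 fail=11; on 'b' 11 → fail=17;  out ∅∪∅=∅
  n18('bbb'): parent n17 fail=11; on 'b' 11 → fail=17;  out ∅∪∅=∅
  n23('caa'): parent n22 fail=5; on 'a' 5→0 → fail=5;  out ∅∪∅=∅
  n4('ccab'): parent n3 fail=22; on 'b' 22→5 → fail=6;  out {0}∪∅={0}
  n8('abca'): parent n7 fail=25; on 'a' 25→1 → fail=22;  out ∅∪∅=∅
  n15('cbba'): parent n14 fail=17; on 'a' 17→11 → fail=12;  out ∅∪{2}={2}
  n19('bbbb'): parent n18 fail=17; on 'b' 17 → fail=18;  out ∅∪∅=∅
  n24('caab'): parent n23 fail=5; on 'b' 5 → fail=6;  out {5}∪∅={5}
  n9('abcab'): parent n8 fail=22; on 'b' 22→5 → fail=6;  out ∅∪∅=∅
  n16('cbbaa'): parent n15 fail=12; on 'a' 12→5→0 → fail=5;  out {3}∪∅={3}
  n20('bbbbb'): parent n19 fail=18; on 'b' 18 → fail=19;  out ∅∪∅=∅
  n10('abcaba'): parent n9 fail=6; on 'a' 6→11 → fail=12;  out {1}∪{2}={1,2}
  n21('bbbbbc'): parent n20 fail=19; on 'c' 19→18→17→11 → fail=25;  out {4}∪{6}={4,6}

Scan:
i=0 'a': node 0→5
i=1 'a': node 5→5 ·f
i=2 'a': node 5→5 ·f
i=3 'c': node 5→1 ·f
i=4 'b': node 1→13
i=5 'b': node 13→14
i=6 'a': node 14→15  emit P2@[5:6]
i=7 'a': node 15→16  emit P3@[3:7]
i=8 'c': node 16→1 ·f
i=9 'c': node 1→2
i=10 'a': node 2→3
i=11 'b': node 3→4  emit P0@[8:11]
i=12 'b': node 4→17 ·f
i=13 'b': node 17→18
i=14 'c': node 18→25 ·f  emit P6@[13:14]
i=15 'a': node 25→22 ·f
i=16 'b': node 22→6 ·f
i=17 'c': node 6→7  emit P6@[16:17]
i=18 'a': node 7→8
i=19 'b': node 8→9
i=20 'c': node 9→7 ·f  emit P6@[19:20]
i=21 'a': node 7→8
i=22 'b': node 8→9
i=23 'a': node 9→10  emit P1@[18:23],P2@[22:23]
i=24 'b': node 10→6 ·f
i=25 'a': node 6→12 ·f  emit P2@[24:25]
i=26 'c': node 12→1 ·f
i=27 'a': node 1→22
i=28 'c': node 22→1 ·f
i=29 'c': node 1→2
i=30 'a': node 2→3
i=31 'a': node 3→23 ·f

Matches: [[6,2],[7,3],[11,0],[14,6],[17,6],[20,6],[23,1],[23,2],[25,2]]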